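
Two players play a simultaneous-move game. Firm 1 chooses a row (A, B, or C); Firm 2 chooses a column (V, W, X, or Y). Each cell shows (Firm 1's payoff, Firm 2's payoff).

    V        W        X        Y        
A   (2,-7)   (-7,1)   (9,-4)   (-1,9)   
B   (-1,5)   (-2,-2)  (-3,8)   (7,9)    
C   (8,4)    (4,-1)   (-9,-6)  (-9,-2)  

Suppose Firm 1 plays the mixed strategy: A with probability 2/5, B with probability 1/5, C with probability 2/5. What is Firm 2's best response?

Y

Firm 2's best reply maximizes expected payoff against the mix.
V: (2/5)·(-7) + (1/5)·5 + (2/5)·4 = -1/5
W: (2/5)·1 + (1/5)·(-2) + (2/5)·(-1) = -2/5
X: (2/5)·(-4) + (1/5)·8 + (2/5)·(-6) = -12/5
Y: (2/5)·9 + (1/5)·9 + (2/5)·(-2) = 23/5
Highest expected payoff is 23/5, from Y.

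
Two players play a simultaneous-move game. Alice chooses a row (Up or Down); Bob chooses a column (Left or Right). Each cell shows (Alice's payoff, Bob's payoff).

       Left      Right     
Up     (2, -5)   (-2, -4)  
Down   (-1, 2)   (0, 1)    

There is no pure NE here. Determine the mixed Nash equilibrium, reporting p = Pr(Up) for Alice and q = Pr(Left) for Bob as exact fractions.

Each player's mixing probability is pinned down by making the *other* player indifferent.
Bob indifferent between Left and Right: p·(-5) + (1−p)·2 = p·(-4) + (1−p)·1 ⟹ 2 + (-7)p = 1 + (-5)p ⟹ p = 1/2.
Alice indifferent between Up and Down: q·2 + (1−q)·(-2) = q·(-1) + (1−q)·0 ⟹ (-2) + 4q = 0 + (-1)q ⟹ q = 2/5.

p = 1/2, q = 2/5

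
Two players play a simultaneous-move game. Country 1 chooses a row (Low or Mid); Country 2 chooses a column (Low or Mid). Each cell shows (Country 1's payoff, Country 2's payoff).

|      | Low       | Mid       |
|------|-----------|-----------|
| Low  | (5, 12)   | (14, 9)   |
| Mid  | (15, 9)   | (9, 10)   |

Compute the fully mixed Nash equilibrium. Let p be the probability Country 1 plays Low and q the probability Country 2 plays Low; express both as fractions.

p = 1/4, q = 1/3

In a mixed NE each player is indifferent between their pure strategies, so the opponent's mix sets the indifference.
Country 2 indifferent between Low and Mid: p·12 + (1−p)·9 = p·9 + (1−p)·10 ⟹ 9 + 3p = 10 + (-1)p ⟹ p = 1/4.
Country 1 indifferent between Low and Mid: q·5 + (1−q)·14 = q·15 + (1−q)·9 ⟹ 14 + (-9)q = 9 + 6q ⟹ q = 1/3.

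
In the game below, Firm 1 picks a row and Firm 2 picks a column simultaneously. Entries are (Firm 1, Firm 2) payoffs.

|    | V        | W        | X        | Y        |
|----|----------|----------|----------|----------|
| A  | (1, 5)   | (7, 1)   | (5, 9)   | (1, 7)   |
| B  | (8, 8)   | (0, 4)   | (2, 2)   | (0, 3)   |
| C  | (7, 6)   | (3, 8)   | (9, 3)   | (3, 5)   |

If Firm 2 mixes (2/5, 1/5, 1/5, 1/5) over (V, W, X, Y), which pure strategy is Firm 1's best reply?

C

Firm 1's best reply maximizes expected payoff against the mix.
A: (2/5)·1 + (1/5)·7 + (1/5)·5 + (1/5)·1 = 3
B: (2/5)·8 + (1/5)·0 + (1/5)·2 + (1/5)·0 = 18/5
C: (2/5)·7 + (1/5)·3 + (1/5)·9 + (1/5)·3 = 29/5
Highest expected payoff is 29/5, from C.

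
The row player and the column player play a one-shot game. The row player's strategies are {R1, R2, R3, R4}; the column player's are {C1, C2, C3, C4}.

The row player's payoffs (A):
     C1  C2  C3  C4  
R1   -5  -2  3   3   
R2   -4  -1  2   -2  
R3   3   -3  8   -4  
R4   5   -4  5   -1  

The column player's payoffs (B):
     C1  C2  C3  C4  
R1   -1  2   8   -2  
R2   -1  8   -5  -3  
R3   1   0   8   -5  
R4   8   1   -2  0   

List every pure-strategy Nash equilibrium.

(R2, C2), (R3, C3), and (R4, C1)

Check mutual best responses: a cell is a NE iff neither player can gain by unilaterally deviating.
The row player's best responses — vs C1: R4 (payoff 5); vs C2: R2 (payoff -1); vs C3: R3 (payoff 8); vs C4: R1 (payoff 3).
The column player's best responses — vs R1: C3 (payoff 8); vs R2: C2 (payoff 8); vs R3: C3 (payoff 8); vs R4: C1 (payoff 8).
Mutual best responses occur at (R2, C2), (R3, C3), and (R4, C1); at each, neither player gains by switching.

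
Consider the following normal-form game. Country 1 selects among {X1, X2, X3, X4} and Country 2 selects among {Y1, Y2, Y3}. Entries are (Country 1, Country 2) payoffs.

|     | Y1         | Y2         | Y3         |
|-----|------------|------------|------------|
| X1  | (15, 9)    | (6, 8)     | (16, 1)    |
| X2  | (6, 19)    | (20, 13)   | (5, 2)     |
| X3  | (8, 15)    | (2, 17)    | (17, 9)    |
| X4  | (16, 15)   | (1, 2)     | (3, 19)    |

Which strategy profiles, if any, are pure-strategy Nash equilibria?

A profile is a Nash equilibrium when each player is best-responding to the other.
Country 1's best responses — vs Y1: X4 (payoff 16); vs Y2: X2 (payoff 20); vs Y3: X3 (payoff 17).
Country 2's best responses — vs X1: Y1 (payoff 9); vs X2: Y1 (payoff 19); vs X3: Y2 (payoff 17); vs X4: Y3 (payoff 19).
No cell has both players best-responding. For instance, Country 1's best reply to Y3 is X3, but against X3 Country 2 prefers Y2 over Y3.

There is no pure-strategy Nash equilibrium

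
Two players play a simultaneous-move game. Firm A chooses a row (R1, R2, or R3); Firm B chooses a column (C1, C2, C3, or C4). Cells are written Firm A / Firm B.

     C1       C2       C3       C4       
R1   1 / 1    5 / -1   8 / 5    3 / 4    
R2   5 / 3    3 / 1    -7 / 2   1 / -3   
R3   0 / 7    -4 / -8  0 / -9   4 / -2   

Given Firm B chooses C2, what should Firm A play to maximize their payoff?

With Firm B fixed at C2, Firm A's payoffs are: R1 → 5, R2 → 3, R3 → -4.
The maximum is 5, achieved by R1.

R1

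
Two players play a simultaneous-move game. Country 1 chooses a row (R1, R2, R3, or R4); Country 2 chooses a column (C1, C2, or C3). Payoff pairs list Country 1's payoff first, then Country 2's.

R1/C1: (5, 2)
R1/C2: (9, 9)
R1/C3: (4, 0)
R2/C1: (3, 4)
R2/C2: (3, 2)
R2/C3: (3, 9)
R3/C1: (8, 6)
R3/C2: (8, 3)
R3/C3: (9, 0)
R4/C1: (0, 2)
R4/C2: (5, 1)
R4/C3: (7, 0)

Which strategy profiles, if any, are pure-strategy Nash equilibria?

Find each player's best response to every opponent strategy; NE are the intersections.
Country 1's best responses — vs C1: R3 (payoff 8); vs C2: R1 (payoff 9); vs C3: R3 (payoff 9).
Country 2's best responses — vs R1: C2 (payoff 9); vs R2: C3 (payoff 9); vs R3: C1 (payoff 6); vs R4: C1 (payoff 2).
Mutual best responses occur at (R1, C2) and (R3, C1); at each, neither player gains by switching.

(R1, C2) and (R3, C1)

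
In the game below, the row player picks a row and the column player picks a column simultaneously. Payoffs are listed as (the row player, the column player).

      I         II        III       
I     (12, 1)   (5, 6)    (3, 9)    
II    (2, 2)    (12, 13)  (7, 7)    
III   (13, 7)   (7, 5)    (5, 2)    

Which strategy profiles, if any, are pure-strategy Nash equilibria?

A profile is a Nash equilibrium when each player is best-responding to the other.
The row player's best responses — vs I: III (payoff 13); vs II: II (payoff 12); vs III: II (payoff 7).
The column player's best responses — vs I: III (payoff 9); vs II: II (payoff 13); vs III: I (payoff 7).
Mutual best responses occur at (II, II) and (III, I); at each, neither player gains by switching.

(II, II) and (III, I)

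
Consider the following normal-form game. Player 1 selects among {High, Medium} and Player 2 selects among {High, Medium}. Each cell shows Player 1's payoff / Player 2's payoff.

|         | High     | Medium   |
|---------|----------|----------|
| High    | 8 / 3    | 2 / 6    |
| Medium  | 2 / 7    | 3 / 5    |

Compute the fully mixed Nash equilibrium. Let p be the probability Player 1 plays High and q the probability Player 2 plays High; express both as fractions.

Each player's mixing probability is pinned down by making the *other* player indifferent.
Player 2 indifferent between High and Medium: p·3 + (1−p)·7 = p·6 + (1−p)·5 ⟹ 7 + (-4)p = 5 + 1p ⟹ p = 2/5.
Player 1 indifferent between High and Medium: q·8 + (1−q)·2 = q·2 + (1−q)·3 ⟹ 2 + 6q = 3 + (-1)q ⟹ q = 1/7.

p = 2/5, q = 1/7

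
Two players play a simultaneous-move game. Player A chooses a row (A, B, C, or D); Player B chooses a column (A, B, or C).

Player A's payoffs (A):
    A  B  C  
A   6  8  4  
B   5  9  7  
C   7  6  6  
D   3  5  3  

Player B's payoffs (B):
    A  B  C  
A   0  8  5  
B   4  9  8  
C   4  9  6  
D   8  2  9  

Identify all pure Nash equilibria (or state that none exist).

Find each player's best response to every opponent strategy; NE are the intersections.
Player A's best responses — vs A: C (payoff 7); vs B: B (payoff 9); vs C: B (payoff 7).
Player B's best responses — vs A: B (payoff 8); vs B: B (payoff 9); vs C: B (payoff 9); vs D: C (payoff 9).
The only mutual best response is (B, B); neither player gains by switching there.

(B, B)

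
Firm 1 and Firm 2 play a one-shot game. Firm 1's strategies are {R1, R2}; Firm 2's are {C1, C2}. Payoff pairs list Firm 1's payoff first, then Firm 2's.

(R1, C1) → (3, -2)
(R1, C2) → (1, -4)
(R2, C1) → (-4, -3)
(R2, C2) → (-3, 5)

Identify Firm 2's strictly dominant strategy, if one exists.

Check whether one of Firm 2's strategies beats all alternatives regardless of what the opponent does.
C1 is not dominant: against R2, C2 gives 5 > -3.
C2 is not dominant: against R1, C1 gives -2 > -4.
No single strategy is best against every opponent action.

None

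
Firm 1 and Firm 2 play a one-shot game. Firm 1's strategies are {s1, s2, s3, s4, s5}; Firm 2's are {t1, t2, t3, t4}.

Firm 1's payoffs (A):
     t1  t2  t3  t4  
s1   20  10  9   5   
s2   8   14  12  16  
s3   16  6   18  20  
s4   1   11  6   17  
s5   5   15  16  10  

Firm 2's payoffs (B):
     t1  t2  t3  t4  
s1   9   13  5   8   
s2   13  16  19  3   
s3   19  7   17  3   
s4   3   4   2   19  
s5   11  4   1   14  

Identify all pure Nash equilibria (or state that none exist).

There is no pure-strategy Nash equilibrium

Find each player's best response to every opponent strategy; NE are the intersections.
Firm 1's best responses — vs t1: s1 (payoff 20); vs t2: s5 (payoff 15); vs t3: s3 (payoff 18); vs t4: s3 (payoff 20).
Firm 2's best responses — vs s1: t2 (payoff 13); vs s2: t3 (payoff 19); vs s3: t1 (payoff 19); vs s4: t4 (payoff 19); vs s5: t4 (payoff 14).
No cell has both players best-responding. For instance, Firm 1's best reply to t3 is s3, but against s3 Firm 2 prefers t1 over t3.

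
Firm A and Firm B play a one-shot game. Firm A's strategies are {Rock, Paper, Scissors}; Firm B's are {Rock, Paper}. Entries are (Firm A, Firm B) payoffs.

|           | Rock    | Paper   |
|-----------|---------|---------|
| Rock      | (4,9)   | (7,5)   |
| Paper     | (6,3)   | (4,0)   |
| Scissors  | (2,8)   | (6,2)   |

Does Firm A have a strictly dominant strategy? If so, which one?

No strictly dominant strategy

A strategy is strictly dominant if it gives Firm A a strictly higher payoff than every other strategy, against every choice by the opponent.
Rock is not dominant: against Rock, Paper gives 6 > 4.
Paper is not dominant: against Paper, Rock gives 7 > 4.
Scissors is not dominant: against Rock, Rock gives 4 > 2.
No single strategy is best against every opponent action.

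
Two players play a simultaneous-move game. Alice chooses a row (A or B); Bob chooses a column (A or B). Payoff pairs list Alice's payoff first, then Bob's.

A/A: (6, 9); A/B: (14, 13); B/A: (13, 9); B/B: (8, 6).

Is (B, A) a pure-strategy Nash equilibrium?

Holding Bob at A: Alice gets 13 from B, versus 6 from A. No profitable deviation for Alice.
Holding Alice at B: Bob gets 9 from A, versus 6 from B. No profitable deviation for Bob either.

Yes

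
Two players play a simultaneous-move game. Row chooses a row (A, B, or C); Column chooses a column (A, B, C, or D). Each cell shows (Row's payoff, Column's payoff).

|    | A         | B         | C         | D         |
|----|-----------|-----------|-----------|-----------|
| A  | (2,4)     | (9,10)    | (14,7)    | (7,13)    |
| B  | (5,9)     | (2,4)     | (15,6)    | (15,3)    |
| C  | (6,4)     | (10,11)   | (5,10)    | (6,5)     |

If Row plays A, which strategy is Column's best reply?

D

With Row fixed at A, Column's payoffs are: A → 4, B → 10, C → 7, D → 13.
The maximum is 13, achieved by D.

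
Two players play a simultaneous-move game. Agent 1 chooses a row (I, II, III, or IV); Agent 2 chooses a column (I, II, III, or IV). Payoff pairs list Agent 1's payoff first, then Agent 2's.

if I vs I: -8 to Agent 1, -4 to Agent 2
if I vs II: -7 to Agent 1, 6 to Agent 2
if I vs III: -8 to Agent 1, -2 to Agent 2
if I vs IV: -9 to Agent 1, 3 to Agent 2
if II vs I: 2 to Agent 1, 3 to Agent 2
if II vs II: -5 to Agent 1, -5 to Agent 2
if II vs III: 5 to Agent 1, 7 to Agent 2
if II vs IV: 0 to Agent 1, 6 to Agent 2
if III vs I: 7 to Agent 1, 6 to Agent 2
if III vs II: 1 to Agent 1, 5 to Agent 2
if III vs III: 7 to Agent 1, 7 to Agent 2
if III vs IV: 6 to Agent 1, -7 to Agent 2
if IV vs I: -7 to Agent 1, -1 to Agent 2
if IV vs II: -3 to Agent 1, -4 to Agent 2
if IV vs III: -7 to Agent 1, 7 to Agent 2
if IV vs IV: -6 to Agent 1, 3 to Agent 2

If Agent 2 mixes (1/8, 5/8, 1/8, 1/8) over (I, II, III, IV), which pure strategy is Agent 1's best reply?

III

Compute Agent 1's expected payoff from each pure strategy against the given mix.
I: (1/8)·(-8) + (5/8)·(-7) + (1/8)·(-8) + (1/8)·(-9) = -15/2
II: (1/8)·2 + (5/8)·(-5) + (1/8)·5 + (1/8)·0 = -9/4
III: (1/8)·7 + (5/8)·1 + (1/8)·7 + (1/8)·6 = 25/8
IV: (1/8)·(-7) + (5/8)·(-3) + (1/8)·(-7) + (1/8)·(-6) = -35/8
Highest expected payoff is 25/8, from III.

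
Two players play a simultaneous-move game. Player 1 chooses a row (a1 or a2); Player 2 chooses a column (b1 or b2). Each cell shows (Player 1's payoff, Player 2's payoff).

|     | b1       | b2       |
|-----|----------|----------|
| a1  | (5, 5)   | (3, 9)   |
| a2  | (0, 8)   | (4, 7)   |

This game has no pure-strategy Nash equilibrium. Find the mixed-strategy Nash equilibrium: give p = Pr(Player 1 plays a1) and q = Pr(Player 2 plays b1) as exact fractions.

p = 1/5, q = 1/6

In a mixed NE each player is indifferent between their pure strategies, so the opponent's mix sets the indifference.
Player 2 indifferent between b1 and b2: p·5 + (1−p)·8 = p·9 + (1−p)·7 ⟹ 8 + (-3)p = 7 + 2p ⟹ p = 1/5.
Player 1 indifferent between a1 and a2: q·5 + (1−q)·3 = q·0 + (1−q)·4 ⟹ 3 + 2q = 4 + (-4)q ⟹ q = 1/6.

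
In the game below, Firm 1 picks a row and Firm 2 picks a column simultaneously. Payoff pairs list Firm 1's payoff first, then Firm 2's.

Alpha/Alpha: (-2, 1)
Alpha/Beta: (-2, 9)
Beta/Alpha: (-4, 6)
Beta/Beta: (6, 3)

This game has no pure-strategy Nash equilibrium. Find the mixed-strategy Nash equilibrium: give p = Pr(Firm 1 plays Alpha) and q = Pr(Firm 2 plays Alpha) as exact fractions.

Each player's mixing probability is pinned down by making the *other* player indifferent.
Firm 2 indifferent between Alpha and Beta: p·1 + (1−p)·6 = p·9 + (1−p)·3 ⟹ 6 + (-5)p = 3 + 6p ⟹ p = 3/11.
Firm 1 indifferent between Alpha and Beta: q·(-2) + (1−q)·(-2) = q·(-4) + (1−q)·6 ⟹ (-2) + 0q = 6 + (-10)q ⟹ q = 4/5.

p = 3/11, q = 4/5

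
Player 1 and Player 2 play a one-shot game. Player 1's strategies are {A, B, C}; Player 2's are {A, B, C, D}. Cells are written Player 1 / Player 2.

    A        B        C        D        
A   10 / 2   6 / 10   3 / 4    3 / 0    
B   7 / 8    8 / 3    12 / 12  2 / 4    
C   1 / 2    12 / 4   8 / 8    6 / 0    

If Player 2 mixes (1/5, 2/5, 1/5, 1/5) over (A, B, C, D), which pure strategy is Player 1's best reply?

C

Player 1's best reply maximizes expected payoff against the mix.
A: (1/5)·10 + (2/5)·6 + (1/5)·3 + (1/5)·3 = 28/5
B: (1/5)·7 + (2/5)·8 + (1/5)·12 + (1/5)·2 = 37/5
C: (1/5)·1 + (2/5)·12 + (1/5)·8 + (1/5)·6 = 39/5
Highest expected payoff is 39/5, from C.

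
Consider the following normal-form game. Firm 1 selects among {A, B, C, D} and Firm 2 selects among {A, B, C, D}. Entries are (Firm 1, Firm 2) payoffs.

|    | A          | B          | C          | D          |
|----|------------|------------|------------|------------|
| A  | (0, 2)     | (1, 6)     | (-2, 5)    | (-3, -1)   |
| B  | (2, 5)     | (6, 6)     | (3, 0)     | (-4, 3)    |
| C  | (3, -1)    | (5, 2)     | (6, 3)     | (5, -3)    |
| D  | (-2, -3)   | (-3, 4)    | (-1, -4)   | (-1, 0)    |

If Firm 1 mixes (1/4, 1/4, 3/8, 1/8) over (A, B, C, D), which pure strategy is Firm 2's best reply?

B

Firm 2's best reply maximizes expected payoff against the mix.
A: (1/4)·2 + (1/4)·5 + (3/8)·(-1) + (1/8)·(-3) = 1
B: (1/4)·6 + (1/4)·6 + (3/8)·2 + (1/8)·4 = 17/4
C: (1/4)·5 + (1/4)·0 + (3/8)·3 + (1/8)·(-4) = 15/8
D: (1/4)·(-1) + (1/4)·3 + (3/8)·(-3) + (1/8)·0 = -5/8
Highest expected payoff is 17/4, from B.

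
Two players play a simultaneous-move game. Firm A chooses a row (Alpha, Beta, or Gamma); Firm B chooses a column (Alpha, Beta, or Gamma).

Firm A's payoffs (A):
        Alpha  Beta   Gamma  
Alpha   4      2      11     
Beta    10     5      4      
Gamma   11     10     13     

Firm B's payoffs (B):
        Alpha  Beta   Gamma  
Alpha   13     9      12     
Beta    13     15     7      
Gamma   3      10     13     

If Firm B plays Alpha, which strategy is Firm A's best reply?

Gamma

With Firm B fixed at Alpha, Firm A's payoffs are: Alpha → 4, Beta → 10, Gamma → 11.
The maximum is 11, achieved by Gamma.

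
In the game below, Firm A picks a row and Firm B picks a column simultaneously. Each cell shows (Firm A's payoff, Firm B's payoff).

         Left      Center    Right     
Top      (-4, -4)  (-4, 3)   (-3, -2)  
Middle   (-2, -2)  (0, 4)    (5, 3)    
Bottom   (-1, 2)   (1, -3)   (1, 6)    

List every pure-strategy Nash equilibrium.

Find each player's best response to every opponent strategy; NE are the intersections.
Firm A's best responses — vs Left: Bottom (payoff -1); vs Center: Bottom (payoff 1); vs Right: Middle (payoff 5).
Firm B's best responses — vs Top: Center (payoff 3); vs Middle: Center (payoff 4); vs Bottom: Right (payoff 6).
No cell has both players best-responding. For instance, Firm A's best reply to Center is Bottom, but against Bottom Firm B prefers Right over Center.

No pure-strategy Nash equilibrium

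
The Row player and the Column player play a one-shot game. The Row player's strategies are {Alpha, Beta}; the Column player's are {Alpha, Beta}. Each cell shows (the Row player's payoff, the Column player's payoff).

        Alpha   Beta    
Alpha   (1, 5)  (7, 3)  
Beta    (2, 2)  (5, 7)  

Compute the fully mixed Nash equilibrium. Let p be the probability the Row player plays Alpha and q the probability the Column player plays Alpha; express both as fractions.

In a mixed NE each player is indifferent between their pure strategies, so the opponent's mix sets the indifference.
The Column player indifferent between Alpha and Beta: p·5 + (1−p)·2 = p·3 + (1−p)·7 ⟹ 2 + 3p = 7 + (-4)p ⟹ p = 5/7.
The Row player indifferent between Alpha and Beta: q·1 + (1−q)·7 = q·2 + (1−q)·5 ⟹ 7 + (-6)q = 5 + (-3)q ⟹ q = 2/3.

p = 5/7, q = 2/3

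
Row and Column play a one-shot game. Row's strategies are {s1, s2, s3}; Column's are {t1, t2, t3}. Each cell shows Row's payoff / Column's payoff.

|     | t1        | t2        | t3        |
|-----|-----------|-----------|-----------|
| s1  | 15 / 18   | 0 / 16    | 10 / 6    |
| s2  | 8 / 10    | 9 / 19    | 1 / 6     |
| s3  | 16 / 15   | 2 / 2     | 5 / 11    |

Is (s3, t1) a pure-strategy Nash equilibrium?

Holding Column at t1: Row gets 16 from s3, versus 15 from s1, 8 from s2. No profitable deviation for Row.
Holding Row at s3: Column gets 15 from t1, versus 2 from t2, 11 from t3. No profitable deviation for Column either.

Yes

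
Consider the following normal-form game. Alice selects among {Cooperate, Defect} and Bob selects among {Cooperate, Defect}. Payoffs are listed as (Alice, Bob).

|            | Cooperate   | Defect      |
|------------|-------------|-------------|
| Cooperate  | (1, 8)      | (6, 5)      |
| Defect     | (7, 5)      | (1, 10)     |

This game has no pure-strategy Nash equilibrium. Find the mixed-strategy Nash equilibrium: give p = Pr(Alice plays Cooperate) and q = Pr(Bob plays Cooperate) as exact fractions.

p = 5/8, q = 5/11

Each player's mixing probability is pinned down by making the *other* player indifferent.
Bob indifferent between Cooperate and Defect: p·8 + (1−p)·5 = p·5 + (1−p)·10 ⟹ 5 + 3p = 10 + (-5)p ⟹ p = 5/8.
Alice indifferent between Cooperate and Defect: q·1 + (1−q)·6 = q·7 + (1−q)·1 ⟹ 6 + (-5)q = 1 + 6q ⟹ q = 5/11.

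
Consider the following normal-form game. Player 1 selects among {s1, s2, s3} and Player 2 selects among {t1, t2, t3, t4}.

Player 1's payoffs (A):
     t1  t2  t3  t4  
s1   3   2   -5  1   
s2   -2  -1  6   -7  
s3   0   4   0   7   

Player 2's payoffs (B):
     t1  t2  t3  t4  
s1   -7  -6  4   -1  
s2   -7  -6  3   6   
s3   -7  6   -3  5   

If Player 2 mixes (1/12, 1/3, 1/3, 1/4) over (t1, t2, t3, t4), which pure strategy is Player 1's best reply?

s3

Player 1's best reply maximizes expected payoff against the mix.
s1: (1/12)·3 + (1/3)·2 + (1/3)·(-5) + (1/4)·1 = -1/2
s2: (1/12)·(-2) + (1/3)·(-1) + (1/3)·6 + (1/4)·(-7) = -1/4
s3: (1/12)·0 + (1/3)·4 + (1/3)·0 + (1/4)·7 = 37/12
Highest expected payoff is 37/12, from s3.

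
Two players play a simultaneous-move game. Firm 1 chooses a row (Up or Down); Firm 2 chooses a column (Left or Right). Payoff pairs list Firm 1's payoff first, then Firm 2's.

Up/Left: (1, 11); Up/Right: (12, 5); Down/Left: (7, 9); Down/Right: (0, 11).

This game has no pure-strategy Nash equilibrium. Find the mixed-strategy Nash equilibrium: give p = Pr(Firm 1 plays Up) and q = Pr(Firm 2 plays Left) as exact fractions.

p = 1/4, q = 2/3

Each player's mixing probability is pinned down by making the *other* player indifferent.
Firm 2 indifferent between Left and Right: p·11 + (1−p)·9 = p·5 + (1−p)·11 ⟹ 9 + 2p = 11 + (-6)p ⟹ p = 1/4.
Firm 1 indifferent between Up and Down: q·1 + (1−q)·12 = q·7 + (1−q)·0 ⟹ 12 + (-11)q = 0 + 7q ⟹ q = 2/3.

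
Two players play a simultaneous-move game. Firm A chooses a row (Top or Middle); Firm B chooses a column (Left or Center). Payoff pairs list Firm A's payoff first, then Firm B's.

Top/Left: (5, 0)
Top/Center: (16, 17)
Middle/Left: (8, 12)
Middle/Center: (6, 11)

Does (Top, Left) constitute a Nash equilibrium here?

Holding Firm B at Left: Firm A gets 5 from Top but could get 8 by switching to Middle. Firm A has a profitable deviation.

No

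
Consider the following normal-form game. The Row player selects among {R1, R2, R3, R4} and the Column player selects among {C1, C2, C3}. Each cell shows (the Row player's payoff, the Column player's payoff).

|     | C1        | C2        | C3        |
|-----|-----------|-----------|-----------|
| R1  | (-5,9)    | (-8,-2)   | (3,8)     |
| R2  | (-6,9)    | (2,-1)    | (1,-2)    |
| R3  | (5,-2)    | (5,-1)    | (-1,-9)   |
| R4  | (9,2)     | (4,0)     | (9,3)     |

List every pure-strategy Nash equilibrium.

Find each player's best response to every opponent strategy; NE are the intersections.
The Row player's best responses — vs C1: R4 (payoff 9); vs C2: R3 (payoff 5); vs C3: R4 (payoff 9).
The Column player's best responses — vs R1: C1 (payoff 9); vs R2: C1 (payoff 9); vs R3: C2 (payoff -1); vs R4: C3 (payoff 3).
Mutual best responses occur at (R3, C2) and (R4, C3); at each, neither player gains by switching.

(R3, C2) and (R4, C3)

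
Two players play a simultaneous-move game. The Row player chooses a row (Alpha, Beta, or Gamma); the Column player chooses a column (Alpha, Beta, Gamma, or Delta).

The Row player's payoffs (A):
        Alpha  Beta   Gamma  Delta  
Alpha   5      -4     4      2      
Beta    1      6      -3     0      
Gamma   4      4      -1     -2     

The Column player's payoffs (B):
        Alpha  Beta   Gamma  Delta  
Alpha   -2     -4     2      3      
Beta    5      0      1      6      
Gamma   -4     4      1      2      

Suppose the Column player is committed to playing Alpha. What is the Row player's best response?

With the Column player fixed at Alpha, the Row player's payoffs are: Alpha → 5, Beta → 1, Gamma → 4.
The maximum is 5, achieved by Alpha.

Alpha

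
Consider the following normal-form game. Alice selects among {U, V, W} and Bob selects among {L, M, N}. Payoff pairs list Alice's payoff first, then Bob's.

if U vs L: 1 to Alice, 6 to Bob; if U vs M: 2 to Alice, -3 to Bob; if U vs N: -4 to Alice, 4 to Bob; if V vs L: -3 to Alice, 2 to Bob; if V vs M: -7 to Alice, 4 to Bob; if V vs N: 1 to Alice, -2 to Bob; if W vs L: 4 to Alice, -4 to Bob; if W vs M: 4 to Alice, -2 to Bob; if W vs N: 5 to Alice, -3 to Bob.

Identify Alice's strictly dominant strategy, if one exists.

A strategy is strictly dominant if it gives Alice a strictly higher payoff than every other strategy, against every choice by the opponent.
W strictly dominates: vs L: 4 > each of {1, -3}; vs M: 4 > each of {2, -7}; vs N: 5 > each of {-4, 1}.

W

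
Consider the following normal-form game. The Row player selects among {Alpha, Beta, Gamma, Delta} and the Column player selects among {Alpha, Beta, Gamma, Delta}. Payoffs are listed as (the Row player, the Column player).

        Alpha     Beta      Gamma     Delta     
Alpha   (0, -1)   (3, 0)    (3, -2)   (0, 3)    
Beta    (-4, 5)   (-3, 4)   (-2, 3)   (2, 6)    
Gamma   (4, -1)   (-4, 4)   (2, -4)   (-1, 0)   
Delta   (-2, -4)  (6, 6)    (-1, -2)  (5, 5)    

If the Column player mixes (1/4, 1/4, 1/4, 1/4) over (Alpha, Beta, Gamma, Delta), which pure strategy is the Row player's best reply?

Compute the Row player's expected payoff from each pure strategy against the given mix.
Alpha: (1/4)·0 + (1/4)·3 + (1/4)·3 + (1/4)·0 = 3/2
Beta: (1/4)·(-4) + (1/4)·(-3) + (1/4)·(-2) + (1/4)·2 = -7/4
Gamma: (1/4)·4 + (1/4)·(-4) + (1/4)·2 + (1/4)·(-1) = 1/4
Delta: (1/4)·(-2) + (1/4)·6 + (1/4)·(-1) + (1/4)·5 = 2
Highest expected payoff is 2, from Delta.

Delta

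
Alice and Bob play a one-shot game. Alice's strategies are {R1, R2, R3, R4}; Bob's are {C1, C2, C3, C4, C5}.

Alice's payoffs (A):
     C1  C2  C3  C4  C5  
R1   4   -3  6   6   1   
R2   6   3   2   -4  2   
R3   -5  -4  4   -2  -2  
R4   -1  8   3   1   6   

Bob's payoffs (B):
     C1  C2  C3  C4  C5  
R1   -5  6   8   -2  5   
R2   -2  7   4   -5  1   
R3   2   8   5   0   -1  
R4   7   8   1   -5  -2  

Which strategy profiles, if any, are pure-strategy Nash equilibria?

(R1, C3) and (R4, C2)

Find each player's best response to every opponent strategy; NE are the intersections.
Alice's best responses — vs C1: R2 (payoff 6); vs C2: R4 (payoff 8); vs C3: R1 (payoff 6); vs C4: R1 (payoff 6); vs C5: R4 (payoff 6).
Bob's best responses — vs R1: C3 (payoff 8); vs R2: C2 (payoff 7); vs R3: C2 (payoff 8); vs R4: C2 (payoff 8).
Mutual best responses occur at (R1, C3) and (R4, C2); at each, neither player gains by switching.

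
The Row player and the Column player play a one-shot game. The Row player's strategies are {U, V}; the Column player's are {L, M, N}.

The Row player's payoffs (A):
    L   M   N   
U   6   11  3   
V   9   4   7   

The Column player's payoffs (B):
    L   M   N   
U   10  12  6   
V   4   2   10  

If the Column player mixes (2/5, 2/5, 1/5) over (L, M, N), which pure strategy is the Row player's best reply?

The Row player's best reply maximizes expected payoff against the mix.
U: (2/5)·6 + (2/5)·11 + (1/5)·3 = 37/5
V: (2/5)·9 + (2/5)·4 + (1/5)·7 = 33/5
Highest expected payoff is 37/5, from U.

U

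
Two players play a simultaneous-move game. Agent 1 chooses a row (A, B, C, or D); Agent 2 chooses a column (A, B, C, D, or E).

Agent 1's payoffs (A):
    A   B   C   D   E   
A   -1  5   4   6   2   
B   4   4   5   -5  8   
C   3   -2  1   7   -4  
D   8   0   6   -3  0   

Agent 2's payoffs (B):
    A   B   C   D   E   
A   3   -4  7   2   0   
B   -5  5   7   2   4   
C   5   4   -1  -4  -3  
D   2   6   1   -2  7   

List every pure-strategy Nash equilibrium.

A profile is a Nash equilibrium when each player is best-responding to the other.
Agent 1's best responses — vs A: D (payoff 8); vs B: A (payoff 5); vs C: D (payoff 6); vs D: C (payoff 7); vs E: B (payoff 8).
Agent 2's best responses — vs A: C (payoff 7); vs B: C (payoff 7); vs C: A (payoff 5); vs D: E (payoff 7).
No cell has both players best-responding. For instance, Agent 1's best reply to A is D, but against D Agent 2 prefers E over A.

No pure-strategy Nash equilibrium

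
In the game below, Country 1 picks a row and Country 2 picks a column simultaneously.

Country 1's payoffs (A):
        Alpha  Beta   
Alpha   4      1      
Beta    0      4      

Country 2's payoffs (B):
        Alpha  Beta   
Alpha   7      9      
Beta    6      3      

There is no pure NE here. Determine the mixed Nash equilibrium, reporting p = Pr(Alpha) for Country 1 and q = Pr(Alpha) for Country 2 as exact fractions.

In a mixed NE each player is indifferent between their pure strategies, so the opponent's mix sets the indifference.
Country 2 indifferent between Alpha and Beta: p·7 + (1−p)·6 = p·9 + (1−p)·3 ⟹ 6 + 1p = 3 + 6p ⟹ p = 3/5.
Country 1 indifferent between Alpha and Beta: q·4 + (1−q)·1 = q·0 + (1−q)·4 ⟹ 1 + 3q = 4 + (-4)q ⟹ q = 3/7.

p = 3/5, q = 3/7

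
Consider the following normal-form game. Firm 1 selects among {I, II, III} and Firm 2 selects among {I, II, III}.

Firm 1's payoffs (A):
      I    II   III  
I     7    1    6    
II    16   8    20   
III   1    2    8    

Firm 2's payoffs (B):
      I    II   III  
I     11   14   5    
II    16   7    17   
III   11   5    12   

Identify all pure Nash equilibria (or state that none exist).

Check mutual best responses: a cell is a NE iff neither player can gain by unilaterally deviating.
Firm 1's best responses — vs I: II (payoff 16); vs II: II (payoff 8); vs III: II (payoff 20).
Firm 2's best responses — vs I: II (payoff 14); vs II: III (payoff 17); vs III: III (payoff 12).
The only mutual best response is (II, III); neither player gains by switching there.

(II, III)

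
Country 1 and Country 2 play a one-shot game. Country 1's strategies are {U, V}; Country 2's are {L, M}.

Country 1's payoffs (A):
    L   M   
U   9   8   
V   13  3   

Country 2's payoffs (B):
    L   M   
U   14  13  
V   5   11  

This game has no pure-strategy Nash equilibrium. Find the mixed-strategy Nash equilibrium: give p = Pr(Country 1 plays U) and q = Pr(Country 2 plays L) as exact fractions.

Each player's mixing probability is pinned down by making the *other* player indifferent.
Country 2 indifferent between L and M: p·14 + (1−p)·5 = p·13 + (1−p)·11 ⟹ 5 + 9p = 11 + 2p ⟹ p = 6/7.
Country 1 indifferent between U and V: q·9 + (1−q)·8 = q·13 + (1−q)·3 ⟹ 8 + 1q = 3 + 10q ⟹ q = 5/9.

p = 6/7, q = 5/9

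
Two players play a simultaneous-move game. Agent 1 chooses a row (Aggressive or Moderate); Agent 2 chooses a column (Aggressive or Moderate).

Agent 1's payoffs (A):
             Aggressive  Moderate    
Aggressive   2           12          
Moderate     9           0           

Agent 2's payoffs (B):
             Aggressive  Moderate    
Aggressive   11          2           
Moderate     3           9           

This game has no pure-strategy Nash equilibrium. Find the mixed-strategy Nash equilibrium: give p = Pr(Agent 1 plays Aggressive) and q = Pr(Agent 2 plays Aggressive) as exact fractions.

Each player's mixing probability is pinned down by making the *other* player indifferent.
Agent 2 indifferent between Aggressive and Moderate: p·11 + (1−p)·3 = p·2 + (1−p)·9 ⟹ 3 + 8p = 9 + (-7)p ⟹ p = 2/5.
Agent 1 indifferent between Aggressive and Moderate: q·2 + (1−q)·12 = q·9 + (1−q)·0 ⟹ 12 + (-10)q = 0 + 9q ⟹ q = 12/19.

p = 2/5, q = 12/19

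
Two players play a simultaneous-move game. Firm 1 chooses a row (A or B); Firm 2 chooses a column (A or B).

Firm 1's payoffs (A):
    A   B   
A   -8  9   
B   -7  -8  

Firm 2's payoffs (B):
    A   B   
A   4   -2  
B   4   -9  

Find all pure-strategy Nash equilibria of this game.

Check mutual best responses: a cell is a NE iff neither player can gain by unilaterally deviating.
Firm 1's best responses — vs A: B (payoff -7); vs B: A (payoff 9).
Firm 2's best responses — vs A: A (payoff 4); vs B: A (payoff 4).
The only mutual best response is (B, A); neither player gains by switching there.

(B, A)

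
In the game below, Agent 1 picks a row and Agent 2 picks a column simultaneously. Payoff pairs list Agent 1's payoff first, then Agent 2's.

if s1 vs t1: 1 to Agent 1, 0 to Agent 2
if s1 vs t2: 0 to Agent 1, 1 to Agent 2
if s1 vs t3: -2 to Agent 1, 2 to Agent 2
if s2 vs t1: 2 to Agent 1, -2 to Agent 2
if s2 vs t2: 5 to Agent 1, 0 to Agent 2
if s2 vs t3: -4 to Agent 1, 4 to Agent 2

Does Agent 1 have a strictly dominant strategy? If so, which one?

None

A strategy is strictly dominant if it gives Agent 1 a strictly higher payoff than every other strategy, against every choice by the opponent.
s1 is not dominant: against t1, s2 gives 2 > 1.
s2 is not dominant: against t3, s1 gives -2 > -4.
No single strategy is best against every opponent action.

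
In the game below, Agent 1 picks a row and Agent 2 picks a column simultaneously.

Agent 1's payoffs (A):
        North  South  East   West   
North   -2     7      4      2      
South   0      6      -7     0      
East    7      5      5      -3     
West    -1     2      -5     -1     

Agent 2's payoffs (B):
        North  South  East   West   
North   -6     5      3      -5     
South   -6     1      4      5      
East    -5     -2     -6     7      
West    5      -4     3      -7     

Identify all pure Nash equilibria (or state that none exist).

Find each player's best response to every opponent strategy; NE are the intersections.
Agent 1's best responses — vs North: East (payoff 7); vs South: North (payoff 7); vs East: East (payoff 5); vs West: North (payoff 2).
Agent 2's best responses — vs North: South (payoff 5); vs South: West (payoff 5); vs East: West (payoff 7); vs West: North (payoff 5).
The only mutual best response is (North, South); neither player gains by switching there.

(North, South)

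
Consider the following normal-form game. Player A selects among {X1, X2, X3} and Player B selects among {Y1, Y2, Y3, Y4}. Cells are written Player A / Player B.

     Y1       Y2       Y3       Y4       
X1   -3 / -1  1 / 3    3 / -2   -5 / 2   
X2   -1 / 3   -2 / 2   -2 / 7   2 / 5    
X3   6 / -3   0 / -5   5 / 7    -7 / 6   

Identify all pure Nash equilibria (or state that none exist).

(X1, Y2) and (X3, Y3)

Find each player's best response to every opponent strategy; NE are the intersections.
Player A's best responses — vs Y1: X3 (payoff 6); vs Y2: X1 (payoff 1); vs Y3: X3 (payoff 5); vs Y4: X2 (payoff 2).
Player B's best responses — vs X1: Y2 (payoff 3); vs X2: Y3 (payoff 7); vs X3: Y3 (payoff 7).
Mutual best responses occur at (X1, Y2) and (X3, Y3); at each, neither player gains by switching.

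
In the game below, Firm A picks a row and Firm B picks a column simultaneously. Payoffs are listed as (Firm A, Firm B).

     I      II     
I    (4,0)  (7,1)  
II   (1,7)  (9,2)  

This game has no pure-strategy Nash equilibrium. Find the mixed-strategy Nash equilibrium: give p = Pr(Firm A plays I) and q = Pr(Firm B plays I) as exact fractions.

p = 5/6, q = 2/5

In a mixed NE each player is indifferent between their pure strategies, so the opponent's mix sets the indifference.
Firm B indifferent between I and II: p·0 + (1−p)·7 = p·1 + (1−p)·2 ⟹ 7 + (-7)p = 2 + (-1)p ⟹ p = 5/6.
Firm A indifferent between I and II: q·4 + (1−q)·7 = q·1 + (1−q)·9 ⟹ 7 + (-3)q = 9 + (-8)q ⟹ q = 2/5.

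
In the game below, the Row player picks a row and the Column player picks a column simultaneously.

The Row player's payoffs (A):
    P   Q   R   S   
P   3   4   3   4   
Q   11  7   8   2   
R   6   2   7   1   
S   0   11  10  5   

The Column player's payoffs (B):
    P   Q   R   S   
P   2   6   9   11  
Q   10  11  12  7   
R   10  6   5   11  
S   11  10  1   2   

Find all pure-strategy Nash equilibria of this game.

A profile is a Nash equilibrium when each player is best-responding to the other.
The Row player's best responses — vs P: Q (payoff 11); vs Q: S (payoff 11); vs R: S (payoff 10); vs S: S (payoff 5).
The Column player's best responses — vs P: S (payoff 11); vs Q: R (payoff 12); vs R: S (payoff 11); vs S: P (payoff 11).
No cell has both players best-responding. For instance, the Row player's best reply to S is S, but against S the Column player prefers P over S.

There is no pure-strategy Nash equilibrium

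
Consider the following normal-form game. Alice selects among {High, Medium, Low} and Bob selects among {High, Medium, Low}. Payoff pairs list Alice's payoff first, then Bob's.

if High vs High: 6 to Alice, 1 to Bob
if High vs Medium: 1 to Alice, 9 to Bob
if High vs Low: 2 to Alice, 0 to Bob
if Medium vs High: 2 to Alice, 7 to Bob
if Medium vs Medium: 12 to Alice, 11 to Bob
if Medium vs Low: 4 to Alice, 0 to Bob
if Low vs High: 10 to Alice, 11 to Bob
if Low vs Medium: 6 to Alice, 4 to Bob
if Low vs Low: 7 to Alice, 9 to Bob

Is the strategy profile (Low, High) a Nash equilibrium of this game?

Holding Bob at High: Alice gets 10 from Low, versus 6 from High, 2 from Medium. No profitable deviation for Alice.
Holding Alice at Low: Bob gets 11 from High, versus 4 from Medium, 9 from Low. No profitable deviation for Bob either.

Yes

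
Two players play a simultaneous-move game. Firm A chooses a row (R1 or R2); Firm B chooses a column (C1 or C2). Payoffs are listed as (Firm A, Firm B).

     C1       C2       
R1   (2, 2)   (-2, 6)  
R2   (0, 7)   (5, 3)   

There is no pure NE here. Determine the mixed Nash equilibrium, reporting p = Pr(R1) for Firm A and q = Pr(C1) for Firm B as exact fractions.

p = 1/2, q = 7/9

Each player's mixing probability is pinned down by making the *other* player indifferent.
Firm B indifferent between C1 and C2: p·2 + (1−p)·7 = p·6 + (1−p)·3 ⟹ 7 + (-5)p = 3 + 3p ⟹ p = 1/2.
Firm A indifferent between R1 and R2: q·2 + (1−q)·(-2) = q·0 + (1−q)·5 ⟹ (-2) + 4q = 5 + (-5)q ⟹ q = 7/9.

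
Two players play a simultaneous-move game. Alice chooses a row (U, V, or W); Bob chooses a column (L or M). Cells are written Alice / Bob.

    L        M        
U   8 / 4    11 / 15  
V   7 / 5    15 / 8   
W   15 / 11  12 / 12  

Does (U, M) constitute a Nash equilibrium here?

Holding Bob at M: Alice gets 11 from U but could get 15 by switching to V. Alice has a profitable deviation.

No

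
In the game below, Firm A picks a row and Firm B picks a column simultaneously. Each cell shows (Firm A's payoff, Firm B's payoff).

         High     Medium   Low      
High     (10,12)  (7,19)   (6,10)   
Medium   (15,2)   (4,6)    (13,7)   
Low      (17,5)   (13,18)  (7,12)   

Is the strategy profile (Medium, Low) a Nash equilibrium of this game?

Holding Firm B at Low: Firm A gets 13 from Medium, versus 6 from High, 7 from Low. No profitable deviation for Firm A.
Holding Firm A at Medium: Firm B gets 7 from Low, versus 2 from High, 6 from Medium. No profitable deviation for Firm B either.

Yes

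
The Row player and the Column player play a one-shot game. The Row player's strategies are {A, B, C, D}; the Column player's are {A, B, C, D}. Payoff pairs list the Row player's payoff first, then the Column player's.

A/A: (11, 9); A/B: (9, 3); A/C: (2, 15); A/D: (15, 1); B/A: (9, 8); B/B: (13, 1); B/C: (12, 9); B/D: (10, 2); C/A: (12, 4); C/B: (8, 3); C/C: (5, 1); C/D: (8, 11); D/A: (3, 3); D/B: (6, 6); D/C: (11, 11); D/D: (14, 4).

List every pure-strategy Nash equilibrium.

A profile is a Nash equilibrium when each player is best-responding to the other.
The Row player's best responses — vs A: C (payoff 12); vs B: B (payoff 13); vs C: B (payoff 12); vs D: A (payoff 15).
The Column player's best responses — vs A: C (payoff 15); vs B: C (payoff 9); vs C: D (payoff 11); vs D: C (payoff 11).
The only mutual best response is (B, C); neither player gains by switching there.

(B, C)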